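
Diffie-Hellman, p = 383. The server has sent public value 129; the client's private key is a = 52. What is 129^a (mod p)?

195

Shared key K = 129^52 mod 383.
129^1 ≡ 129 (mod 383)
129^2 = (129^1)^2 ≡ 129^2 = 16641 ≡ 172 (mod 383)
129^4 = (129^2)^2 ≡ 172^2 = 29584 ≡ 93 (mod 383)
129^8 = (129^4)^2 ≡ 93^2 = 8649 ≡ 223 (mod 383)
129^16 = (129^8)^2 ≡ 223^2 = 49729 ≡ 322 (mod 383)
129^32 = (129^16)^2 ≡ 322^2 = 103684 ≡ 274 (mod 383)
129^52 = 129^32 · 129^16 · 129^4 ≡ 274 · 322 · 93 ≡ 195 (mod 383).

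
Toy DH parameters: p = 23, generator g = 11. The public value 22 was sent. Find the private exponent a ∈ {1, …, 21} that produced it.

11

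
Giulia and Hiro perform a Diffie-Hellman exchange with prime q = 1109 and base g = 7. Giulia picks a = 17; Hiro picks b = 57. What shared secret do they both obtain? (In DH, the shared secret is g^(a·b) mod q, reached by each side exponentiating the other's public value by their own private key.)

639

Hiro sends B = g^b mod q = 7^57 mod 1109.
7^1 ≡ 7 (mod 1109)
7^2 = (7^1)^2 ≡ 7^2 = 49 ≡ 49 (mod 1109)
7^4 = (7^2)^2 ≡ 49^2 = 2401 ≡ 183 (mod 1109)
7^8 = (7^4)^2 ≡ 183^2 = 33489 ≡ 219 (mod 1109)
7^16 = (7^8)^2 ≡ 219^2 = 47961 ≡ 274 (mod 1109)
7^32 = (7^16)^2 ≡ 274^2 = 75076 ≡ 773 (mod 1109)
7^57 = 7^32 · 7^16 · 7^8 · 7^1 ≡ 773 · 274 · 219 · 7 ≡ 555 (mod 1109).
So B = 555. Giulia then computes K = B^a mod q = 555^17 mod 1109.
555^1 ≡ 555 (mod 1109)
555^2 = (555^1)^2 ≡ 555^2 = 308025 ≡ 832 (mod 1109)
555^4 = (555^2)^2 ≡ 832^2 = 692224 ≡ 208 (mod 1109)
555^8 = (555^4)^2 ≡ 208^2 = 43264 ≡ 13 (mod 1109)
555^16 = (555^8)^2 ≡ 13^2 = 169 ≡ 169 (mod 1109)
555^17 = 555^16 · 555^1 ≡ 169 · 555 ≡ 639 (mod 1109).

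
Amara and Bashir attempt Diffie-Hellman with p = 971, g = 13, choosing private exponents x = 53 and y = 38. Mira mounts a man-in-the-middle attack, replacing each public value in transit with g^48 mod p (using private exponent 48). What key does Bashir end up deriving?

678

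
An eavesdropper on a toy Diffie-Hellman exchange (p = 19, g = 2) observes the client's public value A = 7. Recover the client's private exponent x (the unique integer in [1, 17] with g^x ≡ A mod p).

6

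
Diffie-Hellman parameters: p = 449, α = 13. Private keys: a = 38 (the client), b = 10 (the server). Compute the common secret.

82

The client sends A = α^a mod p = 13^38 mod 449.
13^1 ≡ 13 (mod 449)
13^2 = (13^1)^2 ≡ 13^2 = 169 ≡ 169 (mod 449)
13^4 = (13^2)^2 ≡ 169^2 = 28561 ≡ 274 (mod 449)
13^8 = (13^4)^2 ≡ 274^2 = 75076 ≡ 93 (mod 449)
13^16 = (13^8)^2 ≡ 93^2 = 8649 ≡ 118 (mod 449)
13^32 = (13^16)^2 ≡ 118^2 = 13924 ≡ 5 (mod 449)
13^38 = 13^32 · 13^4 · 13^2 ≡ 5 · 274 · 169 ≡ 295 (mod 449).
So A = 295. The server then computes K = A^b mod p = 295^10 mod 449.
295^1 ≡ 295 (mod 449)
295^2 = (295^1)^2 ≡ 295^2 = 87025 ≡ 368 (mod 449)
295^4 = (295^2)^2 ≡ 368^2 = 135424 ≡ 275 (mod 449)
295^8 = (295^4)^2 ≡ 275^2 = 75625 ≡ 193 (mod 449)
295^10 = 295^8 · 295^2 ≡ 193 · 368 ≡ 82 (mod 449).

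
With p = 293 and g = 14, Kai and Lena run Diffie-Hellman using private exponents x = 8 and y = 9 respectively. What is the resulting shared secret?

Kai sends A = g^x mod p = 14^8 mod 293.
14^1 ≡ 14 (mod 293)
14^2 = (14^1)^2 ≡ 14^2 = 196 ≡ 196 (mod 293)
14^4 = (14^2)^2 ≡ 196^2 = 38416 ≡ 33 (mod 293)
14^8 = (14^4)^2 ≡ 33^2 = 1089 ≡ 210 (mod 293)
So A = 210. Lena then computes K = A^y mod p = 210^9 mod 293.
210^1 ≡ 210 (mod 293)
210^2 = (210^1)^2 ≡ 210^2 = 44100 ≡ 150 (mod 293)
210^4 = (210^2)^2 ≡ 150^2 = 22500 ≡ 232 (mod 293)
210^8 = (210^4)^2 ≡ 232^2 = 53824 ≡ 205 (mod 293)
210^9 = 210^8 · 210^1 ≡ 205 · 210 ≡ 272 (mod 293).

272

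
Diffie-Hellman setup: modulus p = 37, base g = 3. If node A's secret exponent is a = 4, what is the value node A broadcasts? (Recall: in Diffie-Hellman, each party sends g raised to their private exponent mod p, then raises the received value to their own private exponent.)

Public value = 3^4 (mod 37).
3^1 ≡ 3 (mod 37)
3^2 = (3^1)^2 ≡ 3^2 = 9 ≡ 9 (mod 37)
3^4 = (3^2)^2 ≡ 9^2 = 81 ≡ 7 (mod 37)

7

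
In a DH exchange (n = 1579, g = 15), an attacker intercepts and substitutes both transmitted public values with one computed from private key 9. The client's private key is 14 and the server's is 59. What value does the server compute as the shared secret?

The server receives an attacker's public value M = 15^9 mod 1579 instead of the honest one.
15^1 ≡ 15 (mod 1579)
15^2 = (15^1)^2 ≡ 15^2 = 225 ≡ 225 (mod 1579)
15^4 = (15^2)^2 ≡ 225^2 = 50625 ≡ 97 (mod 1579)
15^8 = (15^4)^2 ≡ 97^2 = 9409 ≡ 1514 (mod 1579)
15^9 = 15^8 · 15^1 ≡ 1514 · 15 ≡ 604 (mod 1579).
So M = 604. The server computes K = M^59 mod 1579.
604^1 ≡ 604 (mod 1579)
604^2 = (604^1)^2 ≡ 604^2 = 364816 ≡ 67 (mod 1579)
604^4 = (604^2)^2 ≡ 67^2 = 4489 ≡ 1331 (mod 1579)
604^8 = (604^4)^2 ≡ 1331^2 = 1771561 ≡ 1502 (mod 1579)
604^16 = (604^8)^2 ≡ 1502^2 = 2256004 ≡ 1192 (mod 1579)
604^32 = (604^16)^2 ≡ 1192^2 = 1420864 ≡ 1343 (mod 1579)
604^59 = 604^32 · 604^16 · 604^8 · 604^2 · 604^1 ≡ 1343 · 1192 · 1502 · 67 · 604 ≡ 1455 (mod 1579).

1455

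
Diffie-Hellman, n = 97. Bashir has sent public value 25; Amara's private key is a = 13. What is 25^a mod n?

Shared key K = 25^13 mod 97.
25^1 ≡ 25 (mod 97)
25^2 = (25^1)^2 ≡ 25^2 = 625 ≡ 43 (mod 97)
25^4 = (25^2)^2 ≡ 43^2 = 1849 ≡ 6 (mod 97)
25^8 = (25^4)^2 ≡ 6^2 = 36 ≡ 36 (mod 97)
25^13 = 25^8 · 25^4 · 25^1 ≡ 36 · 6 · 25 ≡ 65 (mod 97).

65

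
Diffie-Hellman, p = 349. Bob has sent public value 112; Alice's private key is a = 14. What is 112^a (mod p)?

78

Shared key K = 112^14 mod 349.
112^1 ≡ 112 (mod 349)
112^2 = (112^1)^2 ≡ 112^2 = 12544 ≡ 329 (mod 349)
112^4 = (112^2)^2 ≡ 329^2 = 108241 ≡ 51 (mod 349)
112^8 = (112^4)^2 ≡ 51^2 = 2601 ≡ 158 (mod 349)
112^14 = 112^8 · 112^4 · 112^2 ≡ 158 · 51 · 329 ≡ 78 (mod 349).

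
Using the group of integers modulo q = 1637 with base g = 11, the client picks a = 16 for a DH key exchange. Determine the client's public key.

Public value = 11^16 mod 1637.
11^1 ≡ 11 (mod 1637)
11^2 = (11^1)^2 ≡ 11^2 = 121 ≡ 121 (mod 1637)
11^4 = (11^2)^2 ≡ 121^2 = 14641 ≡ 1545 (mod 1637)
11^8 = (11^4)^2 ≡ 1545^2 = 2387025 ≡ 279 (mod 1637)
11^16 = (11^8)^2 ≡ 279^2 = 77841 ≡ 902 (mod 1637)

902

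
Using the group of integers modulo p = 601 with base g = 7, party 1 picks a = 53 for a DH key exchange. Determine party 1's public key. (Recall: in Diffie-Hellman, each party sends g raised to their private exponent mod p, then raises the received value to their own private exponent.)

Public value = 7^{53} \pmod{601}.
7^1 ≡ 7 (mod 601)
7^2 = (7^1)^2 ≡ 7^2 = 49 ≡ 49 (mod 601)
7^4 = (7^2)^2 ≡ 49^2 = 2401 ≡ 598 (mod 601)
7^8 = (7^4)^2 ≡ 598^2 = 357604 ≡ 9 (mod 601)
7^16 = (7^8)^2 ≡ 9^2 = 81 ≡ 81 (mod 601)
7^32 = (7^16)^2 ≡ 81^2 = 6561 ≡ 551 (mod 601)
7^53 = 7^32 · 7^16 · 7^4 · 7^1 ≡ 551 · 81 · 598 · 7 ≡ 309 (mod 601).

309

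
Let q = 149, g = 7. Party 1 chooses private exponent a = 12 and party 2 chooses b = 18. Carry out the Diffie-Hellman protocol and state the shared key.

127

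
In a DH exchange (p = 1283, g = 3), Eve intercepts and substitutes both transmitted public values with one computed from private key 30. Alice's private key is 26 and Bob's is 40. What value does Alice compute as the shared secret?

Alice receives Eve's public value M = 3^30 mod 1283 instead of the honest one.
3^1 ≡ 3 (mod 1283)
3^2 = (3^1)^2 ≡ 3^2 = 9 ≡ 9 (mod 1283)
3^4 = (3^2)^2 ≡ 9^2 = 81 ≡ 81 (mod 1283)
3^8 = (3^4)^2 ≡ 81^2 = 6561 ≡ 146 (mod 1283)
3^16 = (3^8)^2 ≡ 146^2 = 21316 ≡ 788 (mod 1283)
3^30 = 3^16 · 3^8 · 3^4 · 3^2 ≡ 788 · 146 · 81 · 9 ≡ 282 (mod 1283).
So M = 282. Alice computes K = M^26 mod 1283.
282^1 ≡ 282 (mod 1283)
282^2 = (282^1)^2 ≡ 282^2 = 79524 ≡ 1261 (mod 1283)
282^4 = (282^2)^2 ≡ 1261^2 = 1590121 ≡ 484 (mod 1283)
282^8 = (282^4)^2 ≡ 484^2 = 234256 ≡ 750 (mod 1283)
282^16 = (282^8)^2 ≡ 750^2 = 562500 ≡ 546 (mod 1283)
282^26 = 282^16 · 282^8 · 282^2 ≡ 546 · 750 · 1261 ≡ 226 (mod 1283).

226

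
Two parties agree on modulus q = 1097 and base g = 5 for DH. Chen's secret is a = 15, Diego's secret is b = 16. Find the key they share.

Chen sends A = g^a mod q = 5^15 mod 1097.
5^1 ≡ 5 (mod 1097)
5^2 = (5^1)^2 ≡ 5^2 = 25 ≡ 25 (mod 1097)
5^4 = (5^2)^2 ≡ 25^2 = 625 ≡ 625 (mod 1097)
5^8 = (5^4)^2 ≡ 625^2 = 390625 ≡ 93 (mod 1097)
5^15 = 5^8 · 5^4 · 5^2 · 5^1 ≡ 93 · 625 · 25 · 5 ≡ 194 (mod 1097).
So A = 194. Diego then computes K = A^b mod q = 194^16 mod 1097.
194^1 ≡ 194 (mod 1097)
194^2 = (194^1)^2 ≡ 194^2 = 37636 ≡ 338 (mod 1097)
194^4 = (194^2)^2 ≡ 338^2 = 114244 ≡ 156 (mod 1097)
194^8 = (194^4)^2 ≡ 156^2 = 24336 ≡ 202 (mod 1097)
194^16 = (194^8)^2 ≡ 202^2 = 40804 ≡ 215 (mod 1097)

215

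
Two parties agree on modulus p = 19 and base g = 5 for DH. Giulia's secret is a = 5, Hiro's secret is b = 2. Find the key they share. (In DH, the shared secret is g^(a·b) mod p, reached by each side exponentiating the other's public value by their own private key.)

Giulia sends A = g^a mod p = 5^5 mod 19.
5^1 ≡ 5 (mod 19)
5^2 = (5^1)^2 ≡ 5^2 = 25 ≡ 6 (mod 19)
5^4 = (5^2)^2 ≡ 6^2 = 36 ≡ 17 (mod 19)
5^5 = 5^4 · 5^1 ≡ 17 · 5 ≡ 9 (mod 19).
So A = 9. Hiro then computes K = A^b mod p = 9^2 mod 19.
9^1 ≡ 9 (mod 19)
9^2 = (9^1)^2 ≡ 9^2 = 81 ≡ 5 (mod 19)

5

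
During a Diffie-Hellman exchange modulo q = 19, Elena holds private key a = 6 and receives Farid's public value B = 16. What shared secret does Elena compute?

Shared key K = 16^6 mod 19.
16^1 ≡ 16 (mod 19)
16^2 = (16^1)^2 ≡ 16^2 = 256 ≡ 9 (mod 19)
16^4 = (16^2)^2 ≡ 9^2 = 81 ≡ 5 (mod 19)
16^6 = 16^4 · 16^2 ≡ 5 · 9 ≡ 7 (mod 19).

7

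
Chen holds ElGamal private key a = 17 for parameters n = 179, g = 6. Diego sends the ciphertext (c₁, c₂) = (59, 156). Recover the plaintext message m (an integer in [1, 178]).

Shared mask s = c₁^a mod n = 59^17 mod 179.
59^1 ≡ 59 (mod 179)
59^2 = (59^1)^2 ≡ 59^2 = 3481 ≡ 80 (mod 179)
59^4 = (59^2)^2 ≡ 80^2 = 6400 ≡ 135 (mod 179)
59^8 = (59^4)^2 ≡ 135^2 = 18225 ≡ 146 (mod 179)
59^16 = (59^8)^2 ≡ 146^2 = 21316 ≡ 15 (mod 179)
59^17 = 59^16 · 59^1 ≡ 15 · 59 ≡ 169 (mod 179).
So s = 169; s⁻¹ ≡ 161 (mod 179).
m = c₂ · s⁻¹ mod 179 = 156 · 161 mod 179 = 56.

56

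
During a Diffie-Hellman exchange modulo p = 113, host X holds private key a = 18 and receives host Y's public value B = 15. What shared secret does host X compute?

112

Shared key K = 15^18 mod 113.
15^1 ≡ 15 (mod 113)
15^2 = (15^1)^2 ≡ 15^2 = 225 ≡ 112 (mod 113)
15^4 = (15^2)^2 ≡ 112^2 = 12544 ≡ 1 (mod 113)
15^8 = (15^4)^2 ≡ 1^2 = 1 ≡ 1 (mod 113)
15^16 = (15^8)^2 ≡ 1^2 = 1 ≡ 1 (mod 113)
15^18 = 15^16 · 15^2 ≡ 1 · 112 ≡ 112 (mod 113).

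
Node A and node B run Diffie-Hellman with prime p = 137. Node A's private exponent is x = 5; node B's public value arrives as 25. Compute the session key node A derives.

128

Shared key K = 25^5 mod 137.
25^1 ≡ 25 (mod 137)
25^2 = (25^1)^2 ≡ 25^2 = 625 ≡ 77 (mod 137)
25^4 = (25^2)^2 ≡ 77^2 = 5929 ≡ 38 (mod 137)
25^5 = 25^4 · 25^1 ≡ 38 · 25 ≡ 128 (mod 137).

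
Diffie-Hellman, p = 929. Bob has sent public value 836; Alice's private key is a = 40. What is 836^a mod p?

354

Shared key K = 836^40 mod 929.
836^1 ≡ 836 (mod 929)
836^2 = (836^1)^2 ≡ 836^2 = 698896 ≡ 288 (mod 929)
836^4 = (836^2)^2 ≡ 288^2 = 82944 ≡ 263 (mod 929)
836^8 = (836^4)^2 ≡ 263^2 = 69169 ≡ 423 (mod 929)
836^16 = (836^8)^2 ≡ 423^2 = 178929 ≡ 561 (mod 929)
836^32 = (836^16)^2 ≡ 561^2 = 314721 ≡ 719 (mod 929)
836^40 = 836^32 · 836^8 ≡ 719 · 423 ≡ 354 (mod 929).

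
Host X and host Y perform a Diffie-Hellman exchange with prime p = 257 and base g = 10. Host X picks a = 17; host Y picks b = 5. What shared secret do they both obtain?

54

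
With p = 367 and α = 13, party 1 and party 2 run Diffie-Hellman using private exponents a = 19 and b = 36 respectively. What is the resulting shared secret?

120

Party 2 sends B = α^b mod p = 13^36 mod 367.
13^1 ≡ 13 (mod 367)
13^2 = (13^1)^2 ≡ 13^2 = 169 ≡ 169 (mod 367)
13^4 = (13^2)^2 ≡ 169^2 = 28561 ≡ 302 (mod 367)
13^8 = (13^4)^2 ≡ 302^2 = 91204 ≡ 188 (mod 367)
13^16 = (13^8)^2 ≡ 188^2 = 35344 ≡ 112 (mod 367)
13^32 = (13^16)^2 ≡ 112^2 = 12544 ≡ 66 (mod 367)
13^36 = 13^32 · 13^4 ≡ 66 · 302 ≡ 114 (mod 367).
So B = 114. Party 1 then computes K = B^a mod p = 114^19 mod 367.
114^1 ≡ 114 (mod 367)
114^2 = (114^1)^2 ≡ 114^2 = 12996 ≡ 151 (mod 367)
114^4 = (114^2)^2 ≡ 151^2 = 22801 ≡ 47 (mod 367)
114^8 = (114^4)^2 ≡ 47^2 = 2209 ≡ 7 (mod 367)
114^16 = (114^8)^2 ≡ 7^2 = 49 ≡ 49 (mod 367)
114^19 = 114^16 · 114^2 · 114^1 ≡ 49 · 151 · 114 ≡ 120 (mod 367).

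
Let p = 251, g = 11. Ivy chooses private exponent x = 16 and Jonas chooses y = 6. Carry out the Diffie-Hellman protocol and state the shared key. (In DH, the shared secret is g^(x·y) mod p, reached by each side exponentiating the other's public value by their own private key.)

221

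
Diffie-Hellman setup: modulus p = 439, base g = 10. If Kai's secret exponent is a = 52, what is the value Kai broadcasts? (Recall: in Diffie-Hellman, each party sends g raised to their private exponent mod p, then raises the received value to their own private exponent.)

Public value = 10^52 (mod 439).
10^1 ≡ 10 (mod 439)
10^2 = (10^1)^2 ≡ 10^2 = 100 ≡ 100 (mod 439)
10^4 = (10^2)^2 ≡ 100^2 = 10000 ≡ 342 (mod 439)
10^8 = (10^4)^2 ≡ 342^2 = 116964 ≡ 190 (mod 439)
10^16 = (10^8)^2 ≡ 190^2 = 36100 ≡ 102 (mod 439)
10^32 = (10^16)^2 ≡ 102^2 = 10404 ≡ 307 (mod 439)
10^52 = 10^32 · 10^16 · 10^4 ≡ 307 · 102 · 342 ≡ 422 (mod 439).

422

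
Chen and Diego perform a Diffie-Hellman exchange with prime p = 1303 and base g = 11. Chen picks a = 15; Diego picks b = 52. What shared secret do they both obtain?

521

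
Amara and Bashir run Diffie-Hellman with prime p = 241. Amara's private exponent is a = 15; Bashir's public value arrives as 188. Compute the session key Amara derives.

233

Shared key K = 188^15 mod 241.
188^1 ≡ 188 (mod 241)
188^2 = (188^1)^2 ≡ 188^2 = 35344 ≡ 158 (mod 241)
188^4 = (188^2)^2 ≡ 158^2 = 24964 ≡ 141 (mod 241)
188^8 = (188^4)^2 ≡ 141^2 = 19881 ≡ 119 (mod 241)
188^15 = 188^8 · 188^4 · 188^2 · 188^1 ≡ 119 · 141 · 158 · 188 ≡ 233 (mod 241).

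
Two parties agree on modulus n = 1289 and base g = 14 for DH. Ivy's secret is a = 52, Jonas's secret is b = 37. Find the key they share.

957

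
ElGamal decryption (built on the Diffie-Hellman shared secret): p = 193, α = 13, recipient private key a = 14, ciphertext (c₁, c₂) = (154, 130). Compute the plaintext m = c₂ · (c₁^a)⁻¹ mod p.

Shared mask s = c₁^a mod p = 154^14 mod 193.
154^1 ≡ 154 (mod 193)
154^2 = (154^1)^2 ≡ 154^2 = 23716 ≡ 170 (mod 193)
154^4 = (154^2)^2 ≡ 170^2 = 28900 ≡ 143 (mod 193)
154^8 = (154^4)^2 ≡ 143^2 = 20449 ≡ 184 (mod 193)
154^14 = 154^8 · 154^4 · 154^2 ≡ 184 · 143 · 170 ≡ 72 (mod 193).
So s = 72; s⁻¹ ≡ 126 (mod 193).
m = c₂ · s⁻¹ mod 193 = 130 · 126 mod 193 = 168.

168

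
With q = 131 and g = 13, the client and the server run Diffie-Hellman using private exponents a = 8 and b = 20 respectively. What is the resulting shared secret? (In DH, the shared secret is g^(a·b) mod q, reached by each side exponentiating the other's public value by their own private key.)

The server sends B = g^b mod q = 13^20 mod 131.
13^1 ≡ 13 (mod 131)
13^2 = (13^1)^2 ≡ 13^2 = 169 ≡ 38 (mod 131)
13^4 = (13^2)^2 ≡ 38^2 = 1444 ≡ 3 (mod 131)
13^8 = (13^4)^2 ≡ 3^2 = 9 ≡ 9 (mod 131)
13^16 = (13^8)^2 ≡ 9^2 = 81 ≡ 81 (mod 131)
13^20 = 13^16 · 13^4 ≡ 81 · 3 ≡ 112 (mod 131).
So B = 112. The client then computes K = B^a mod q = 112^8 mod 131.
112^1 ≡ 112 (mod 131)
112^2 = (112^1)^2 ≡ 112^2 = 12544 ≡ 99 (mod 131)
112^4 = (112^2)^2 ≡ 99^2 = 9801 ≡ 107 (mod 131)
112^8 = (112^4)^2 ≡ 107^2 = 11449 ≡ 52 (mod 131)

52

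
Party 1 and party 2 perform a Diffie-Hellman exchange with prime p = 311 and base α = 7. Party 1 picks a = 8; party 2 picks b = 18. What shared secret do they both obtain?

Party 1 sends A = α^a mod p = 7^8 mod 311.
7^1 ≡ 7 (mod 311)
7^2 = (7^1)^2 ≡ 7^2 = 49 ≡ 49 (mod 311)
7^4 = (7^2)^2 ≡ 49^2 = 2401 ≡ 224 (mod 311)
7^8 = (7^4)^2 ≡ 224^2 = 50176 ≡ 105 (mod 311)
So A = 105. Party 2 then computes K = A^b mod p = 105^18 mod 311.
105^1 ≡ 105 (mod 311)
105^2 = (105^1)^2 ≡ 105^2 = 11025 ≡ 140 (mod 311)
105^4 = (105^2)^2 ≡ 140^2 = 19600 ≡ 7 (mod 311)
105^8 = (105^4)^2 ≡ 7^2 = 49 ≡ 49 (mod 311)
105^16 = (105^8)^2 ≡ 49^2 = 2401 ≡ 224 (mod 311)
105^18 = 105^16 · 105^2 ≡ 224 · 140 ≡ 260 (mod 311).

260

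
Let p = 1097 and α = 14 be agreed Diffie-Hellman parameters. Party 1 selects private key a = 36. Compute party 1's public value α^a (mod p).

513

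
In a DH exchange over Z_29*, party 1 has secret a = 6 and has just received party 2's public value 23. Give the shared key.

Shared key K = 23^6 mod 29.
23^1 ≡ 23 (mod 29)
23^2 = (23^1)^2 ≡ 23^2 = 529 ≡ 7 (mod 29)
23^4 = (23^2)^2 ≡ 7^2 = 49 ≡ 20 (mod 29)
23^6 = 23^4 · 23^2 ≡ 20 · 7 ≡ 24 (mod 29).

24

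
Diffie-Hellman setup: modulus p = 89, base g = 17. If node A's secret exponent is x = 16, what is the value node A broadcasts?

64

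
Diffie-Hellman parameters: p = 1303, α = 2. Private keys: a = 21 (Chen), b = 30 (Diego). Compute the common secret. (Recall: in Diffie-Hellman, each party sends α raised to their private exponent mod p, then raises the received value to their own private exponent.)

590

Chen sends A = α^a mod p = 2^21 mod 1303.
2^1 ≡ 2 (mod 1303)
2^2 = (2^1)^2 ≡ 2^2 = 4 ≡ 4 (mod 1303)
2^4 = (2^2)^2 ≡ 4^2 = 16 ≡ 16 (mod 1303)
2^8 = (2^4)^2 ≡ 16^2 = 256 ≡ 256 (mod 1303)
2^16 = (2^8)^2 ≡ 256^2 = 65536 ≡ 386 (mod 1303)
2^21 = 2^16 · 2^4 · 2^1 ≡ 386 · 16 · 2 ≡ 625 (mod 1303).
So A = 625. Diego then computes K = A^b mod p = 625^30 mod 1303.
625^1 ≡ 625 (mod 1303)
625^2 = (625^1)^2 ≡ 625^2 = 390625 ≡ 1028 (mod 1303)
625^4 = (625^2)^2 ≡ 1028^2 = 1056784 ≡ 51 (mod 1303)
625^8 = (625^4)^2 ≡ 51^2 = 2601 ≡ 1298 (mod 1303)
625^16 = (625^8)^2 ≡ 1298^2 = 1684804 ≡ 25 (mod 1303)
625^30 = 625^16 · 625^8 · 625^4 · 625^2 ≡ 25 · 1298 · 51 · 1028 ≡ 590 (mod 1303).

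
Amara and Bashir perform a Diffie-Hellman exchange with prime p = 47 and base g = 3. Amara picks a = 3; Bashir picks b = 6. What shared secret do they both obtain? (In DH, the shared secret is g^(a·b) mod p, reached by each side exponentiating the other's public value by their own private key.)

6

Bashir sends B = g^b mod p = 3^6 mod 47.
3^1 ≡ 3 (mod 47)
3^2 = (3^1)^2 ≡ 3^2 = 9 ≡ 9 (mod 47)
3^4 = (3^2)^2 ≡ 9^2 = 81 ≡ 34 (mod 47)
3^6 = 3^4 · 3^2 ≡ 34 · 9 ≡ 24 (mod 47).
So B = 24. Amara then computes K = B^a mod p = 24^3 mod 47.
24^1 ≡ 24 (mod 47)
24^2 = (24^1)^2 ≡ 24^2 = 576 ≡ 12 (mod 47)
24^3 = 24^2 · 24^1 ≡ 12 · 24 ≡ 6 (mod 47).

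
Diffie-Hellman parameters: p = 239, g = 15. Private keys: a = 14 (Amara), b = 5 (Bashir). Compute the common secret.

Bashir sends B = g^b mod p = 15^5 mod 239.
15^1 ≡ 15 (mod 239)
15^2 = (15^1)^2 ≡ 15^2 = 225 ≡ 225 (mod 239)
15^4 = (15^2)^2 ≡ 225^2 = 50625 ≡ 196 (mod 239)
15^5 = 15^4 · 15^1 ≡ 196 · 15 ≡ 72 (mod 239).
So B = 72. Amara then computes K = B^a mod p = 72^14 mod 239.
72^1 ≡ 72 (mod 239)
72^2 = (72^1)^2 ≡ 72^2 = 5184 ≡ 165 (mod 239)
72^4 = (72^2)^2 ≡ 165^2 = 27225 ≡ 218 (mod 239)
72^8 = (72^4)^2 ≡ 218^2 = 47524 ≡ 202 (mod 239)
72^14 = 72^8 · 72^4 · 72^2 ≡ 202 · 218 · 165 ≡ 101 (mod 239).

101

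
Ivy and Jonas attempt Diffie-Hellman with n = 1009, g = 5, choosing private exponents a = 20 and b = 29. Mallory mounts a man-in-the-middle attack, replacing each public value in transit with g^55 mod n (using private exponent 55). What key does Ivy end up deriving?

Ivy receives Mallory's public value M = 5^55 mod 1009 instead of the honest one.
5^1 ≡ 5 (mod 1009)
5^2 = (5^1)^2 ≡ 5^2 = 25 ≡ 25 (mod 1009)
5^4 = (5^2)^2 ≡ 25^2 = 625 ≡ 625 (mod 1009)
5^8 = (5^4)^2 ≡ 625^2 = 390625 ≡ 142 (mod 1009)
5^16 = (5^8)^2 ≡ 142^2 = 20164 ≡ 993 (mod 1009)
5^32 = (5^16)^2 ≡ 993^2 = 986049 ≡ 256 (mod 1009)
5^55 = 5^32 · 5^16 · 5^4 · 5^2 · 5^1 ≡ 256 · 993 · 625 · 25 · 5 ≡ 314 (mod 1009).
So M = 314. Ivy computes K = M^20 mod 1009.
314^1 ≡ 314 (mod 1009)
314^2 = (314^1)^2 ≡ 314^2 = 98596 ≡ 723 (mod 1009)
314^4 = (314^2)^2 ≡ 723^2 = 522729 ≡ 67 (mod 1009)
314^8 = (314^4)^2 ≡ 67^2 = 4489 ≡ 453 (mod 1009)
314^16 = (314^8)^2 ≡ 453^2 = 205209 ≡ 382 (mod 1009)
314^20 = 314^16 · 314^4 ≡ 382 · 67 ≡ 369 (mod 1009).

369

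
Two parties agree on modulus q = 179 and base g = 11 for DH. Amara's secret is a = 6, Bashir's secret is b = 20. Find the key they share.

173

Bashir sends B = g^b mod q = 11^20 mod 179.
11^1 ≡ 11 (mod 179)
11^2 = (11^1)^2 ≡ 11^2 = 121 ≡ 121 (mod 179)
11^4 = (11^2)^2 ≡ 121^2 = 14641 ≡ 142 (mod 179)
11^8 = (11^4)^2 ≡ 142^2 = 20164 ≡ 116 (mod 179)
11^16 = (11^8)^2 ≡ 116^2 = 13456 ≡ 31 (mod 179)
11^20 = 11^16 · 11^4 ≡ 31 · 142 ≡ 106 (mod 179).
So B = 106. Amara then computes K = B^a mod q = 106^6 mod 179.
106^1 ≡ 106 (mod 179)
106^2 = (106^1)^2 ≡ 106^2 = 11236 ≡ 138 (mod 179)
106^4 = (106^2)^2 ≡ 138^2 = 19044 ≡ 70 (mod 179)
106^6 = 106^4 · 106^2 ≡ 70 · 138 ≡ 173 (mod 179).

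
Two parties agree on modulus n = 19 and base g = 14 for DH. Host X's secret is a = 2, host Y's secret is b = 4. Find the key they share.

Host X sends A = g^a mod n = 14^2 mod 19.
14^1 ≡ 14 (mod 19)
14^2 = (14^1)^2 ≡ 14^2 = 196 ≡ 6 (mod 19)
So A = 6. Host Y then computes K = A^b mod n = 6^4 mod 19.
6^1 ≡ 6 (mod 19)
6^2 = (6^1)^2 ≡ 6^2 = 36 ≡ 17 (mod 19)
6^4 = (6^2)^2 ≡ 17^2 = 289 ≡ 4 (mod 19)

4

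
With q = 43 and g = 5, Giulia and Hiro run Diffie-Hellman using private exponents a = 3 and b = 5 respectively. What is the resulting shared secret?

Giulia sends A = g^a mod q = 5^3 mod 43.
5^1 ≡ 5 (mod 43)
5^2 = (5^1)^2 ≡ 5^2 = 25 ≡ 25 (mod 43)
5^3 = 5^2 · 5^1 ≡ 25 · 5 ≡ 39 (mod 43).
So A = 39. Hiro then computes K = A^b mod q = 39^5 mod 43.
39^1 ≡ 39 (mod 43)
39^2 = (39^1)^2 ≡ 39^2 = 1521 ≡ 16 (mod 43)
39^4 = (39^2)^2 ≡ 16^2 = 256 ≡ 41 (mod 43)
39^5 = 39^4 · 39^1 ≡ 41 · 39 ≡ 8 (mod 43).

8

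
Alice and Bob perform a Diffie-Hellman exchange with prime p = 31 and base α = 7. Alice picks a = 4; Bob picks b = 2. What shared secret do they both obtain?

Alice sends A = α^a mod p = 7^4 mod 31.
7^1 ≡ 7 (mod 31)
7^2 = (7^1)^2 ≡ 7^2 = 49 ≡ 18 (mod 31)
7^4 = (7^2)^2 ≡ 18^2 = 324 ≡ 14 (mod 31)
So A = 14. Bob then computes K = A^b mod p = 14^2 mod 31.
14^1 ≡ 14 (mod 31)
14^2 = (14^1)^2 ≡ 14^2 = 196 ≡ 10 (mod 31)

10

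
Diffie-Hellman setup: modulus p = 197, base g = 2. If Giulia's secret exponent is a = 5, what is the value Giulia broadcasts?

32

Public value = 2^5 mod 197.
2^1 ≡ 2 (mod 197)
2^2 = (2^1)^2 ≡ 2^2 = 4 ≡ 4 (mod 197)
2^4 = (2^2)^2 ≡ 4^2 = 16 ≡ 16 (mod 197)
2^5 = 2^4 · 2^1 ≡ 16 · 2 ≡ 32 (mod 197).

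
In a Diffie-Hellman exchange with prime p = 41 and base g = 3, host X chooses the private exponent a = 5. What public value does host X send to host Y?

Public value = 3^5 mod 41.
3^1 ≡ 3 (mod 41)
3^2 = (3^1)^2 ≡ 3^2 = 9 ≡ 9 (mod 41)
3^4 = (3^2)^2 ≡ 9^2 = 81 ≡ 40 (mod 41)
3^5 = 3^4 · 3^1 ≡ 40 · 3 ≡ 38 (mod 41).

38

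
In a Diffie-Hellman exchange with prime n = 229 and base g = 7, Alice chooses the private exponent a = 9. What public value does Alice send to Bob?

143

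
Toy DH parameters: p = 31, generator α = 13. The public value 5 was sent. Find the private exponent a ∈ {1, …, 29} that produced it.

Try successive powers of 13 modulo 31:
13^1 ≡ 13
13^2 ≡ 14
13^3 ≡ 27
13^4 ≡ 10
13^5 ≡ 6
13^6 ≡ 16
13^7 ≡ 22
13^8 ≡ 7
13^9 ≡ 29
13^10 ≡ 5
Found: a = 10.

10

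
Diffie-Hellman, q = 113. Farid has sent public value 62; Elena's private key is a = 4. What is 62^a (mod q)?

Shared key K = 62^4 mod 113.
62^1 ≡ 62 (mod 113)
62^2 = (62^1)^2 ≡ 62^2 = 3844 ≡ 2 (mod 113)
62^4 = (62^2)^2 ≡ 2^2 = 4 ≡ 4 (mod 113)

4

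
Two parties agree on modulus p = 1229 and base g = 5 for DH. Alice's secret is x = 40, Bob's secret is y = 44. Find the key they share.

964

Bob sends B = g^y mod p = 5^44 mod 1229.
5^1 ≡ 5 (mod 1229)
5^2 = (5^1)^2 ≡ 5^2 = 25 ≡ 25 (mod 1229)
5^4 = (5^2)^2 ≡ 25^2 = 625 ≡ 625 (mod 1229)
5^8 = (5^4)^2 ≡ 625^2 = 390625 ≡ 1032 (mod 1229)
5^16 = (5^8)^2 ≡ 1032^2 = 1065024 ≡ 710 (mod 1229)
5^32 = (5^16)^2 ≡ 710^2 = 504100 ≡ 210 (mod 1229)
5^44 = 5^32 · 5^8 · 5^4 ≡ 210 · 1032 · 625 ≡ 681 (mod 1229).
So B = 681. Alice then computes K = B^x mod p = 681^40 mod 1229.
681^1 ≡ 681 (mod 1229)
681^2 = (681^1)^2 ≡ 681^2 = 463761 ≡ 428 (mod 1229)
681^4 = (681^2)^2 ≡ 428^2 = 183184 ≡ 63 (mod 1229)
681^8 = (681^4)^2 ≡ 63^2 = 3969 ≡ 282 (mod 1229)
681^16 = (681^8)^2 ≡ 282^2 = 79524 ≡ 868 (mod 1229)
681^32 = (681^16)^2 ≡ 868^2 = 753424 ≡ 47 (mod 1229)
681^40 = 681^32 · 681^8 ≡ 47 · 282 ≡ 964 (mod 1229).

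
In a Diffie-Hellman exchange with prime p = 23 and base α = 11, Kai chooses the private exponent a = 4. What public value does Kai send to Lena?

Public value = 11^4 mod 23.
11^1 ≡ 11 (mod 23)
11^2 = (11^1)^2 ≡ 11^2 = 121 ≡ 6 (mod 23)
11^4 = (11^2)^2 ≡ 6^2 = 36 ≡ 13 (mod 23)

13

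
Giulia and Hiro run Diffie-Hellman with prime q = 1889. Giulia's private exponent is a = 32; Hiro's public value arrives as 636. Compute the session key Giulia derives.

Shared key K = 636^32 mod 1889.
636^1 ≡ 636 (mod 1889)
636^2 = (636^1)^2 ≡ 636^2 = 404496 ≡ 250 (mod 1889)
636^4 = (636^2)^2 ≡ 250^2 = 62500 ≡ 163 (mod 1889)
636^8 = (636^4)^2 ≡ 163^2 = 26569 ≡ 123 (mod 1889)
636^16 = (636^8)^2 ≡ 123^2 = 15129 ≡ 17 (mod 1889)
636^32 = (636^16)^2 ≡ 17^2 = 289 ≡ 289 (mod 1889)

289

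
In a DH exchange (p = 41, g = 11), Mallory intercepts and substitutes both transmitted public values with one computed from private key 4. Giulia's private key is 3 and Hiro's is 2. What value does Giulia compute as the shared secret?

Giulia receives Mallory's public value M = 11^4 mod 41 instead of the honest one.
11^1 ≡ 11 (mod 41)
11^2 = (11^1)^2 ≡ 11^2 = 121 ≡ 39 (mod 41)
11^4 = (11^2)^2 ≡ 39^2 = 1521 ≡ 4 (mod 41)
So M = 4. Giulia computes K = M^3 mod 41.
4^1 ≡ 4 (mod 41)
4^2 = (4^1)^2 ≡ 4^2 = 16 ≡ 16 (mod 41)
4^3 = 4^2 · 4^1 ≡ 16 · 4 ≡ 23 (mod 41).

23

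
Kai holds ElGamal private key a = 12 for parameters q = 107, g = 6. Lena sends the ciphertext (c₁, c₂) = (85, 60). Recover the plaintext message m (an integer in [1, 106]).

Shared mask s = c₁^a mod q = 85^12 mod 107.
85^1 ≡ 85 (mod 107)
85^2 = (85^1)^2 ≡ 85^2 = 7225 ≡ 56 (mod 107)
85^4 = (85^2)^2 ≡ 56^2 = 3136 ≡ 33 (mod 107)
85^8 = (85^4)^2 ≡ 33^2 = 1089 ≡ 19 (mod 107)
85^12 = 85^8 · 85^4 ≡ 19 · 33 ≡ 92 (mod 107).
So s = 92; s⁻¹ ≡ 57 (mod 107).
m = c₂ · s⁻¹ mod 107 = 60 · 57 mod 107 = 103.

103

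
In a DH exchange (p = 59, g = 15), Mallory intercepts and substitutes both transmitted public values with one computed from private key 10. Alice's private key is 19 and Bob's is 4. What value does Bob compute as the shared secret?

Bob receives Mallory's public value M = 15^10 mod 59 instead of the honest one.
15^1 ≡ 15 (mod 59)
15^2 = (15^1)^2 ≡ 15^2 = 225 ≡ 48 (mod 59)
15^4 = (15^2)^2 ≡ 48^2 = 2304 ≡ 3 (mod 59)
15^8 = (15^4)^2 ≡ 3^2 = 9 ≡ 9 (mod 59)
15^10 = 15^8 · 15^2 ≡ 9 · 48 ≡ 19 (mod 59).
So M = 19. Bob computes K = M^4 mod 59.
19^1 ≡ 19 (mod 59)
19^2 = (19^1)^2 ≡ 19^2 = 361 ≡ 7 (mod 59)
19^4 = (19^2)^2 ≡ 7^2 = 49 ≡ 49 (mod 59)

49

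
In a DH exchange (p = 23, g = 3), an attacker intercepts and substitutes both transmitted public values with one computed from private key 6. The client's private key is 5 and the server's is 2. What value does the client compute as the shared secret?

The client receives an attacker's public value M = 3^6 mod 23 instead of the honest one.
3^1 ≡ 3 (mod 23)
3^2 = (3^1)^2 ≡ 3^2 = 9 ≡ 9 (mod 23)
3^4 = (3^2)^2 ≡ 9^2 = 81 ≡ 12 (mod 23)
3^6 = 3^4 · 3^2 ≡ 12 · 9 ≡ 16 (mod 23).
So M = 16. The client computes K = M^5 mod 23.
16^1 ≡ 16 (mod 23)
16^2 = (16^1)^2 ≡ 16^2 = 256 ≡ 3 (mod 23)
16^4 = (16^2)^2 ≡ 3^2 = 9 ≡ 9 (mod 23)
16^5 = 16^4 · 16^1 ≡ 9 · 16 ≡ 6 (mod 23).

6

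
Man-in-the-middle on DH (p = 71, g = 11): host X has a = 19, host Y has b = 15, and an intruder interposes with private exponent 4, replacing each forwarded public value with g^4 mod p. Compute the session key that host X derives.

40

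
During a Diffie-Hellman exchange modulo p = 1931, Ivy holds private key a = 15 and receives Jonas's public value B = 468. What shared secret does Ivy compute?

Shared key K = 468^15 mod 1931.
468^1 ≡ 468 (mod 1931)
468^2 = (468^1)^2 ≡ 468^2 = 219024 ≡ 821 (mod 1931)
468^4 = (468^2)^2 ≡ 821^2 = 674041 ≡ 122 (mod 1931)
468^8 = (468^4)^2 ≡ 122^2 = 14884 ≡ 1367 (mod 1931)
468^15 = 468^8 · 468^4 · 468^2 · 468^1 ≡ 1367 · 122 · 821 · 468 ≡ 1868 (mod 1931).

1868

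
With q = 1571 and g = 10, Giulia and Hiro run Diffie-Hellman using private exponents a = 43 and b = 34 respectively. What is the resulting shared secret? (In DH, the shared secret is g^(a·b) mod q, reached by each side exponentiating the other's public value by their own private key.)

Hiro sends B = g^b mod q = 10^34 mod 1571.
10^1 ≡ 10 (mod 1571)
10^2 = (10^1)^2 ≡ 10^2 = 100 ≡ 100 (mod 1571)
10^4 = (10^2)^2 ≡ 100^2 = 10000 ≡ 574 (mod 1571)
10^8 = (10^4)^2 ≡ 574^2 = 329476 ≡ 1137 (mod 1571)
10^16 = (10^8)^2 ≡ 1137^2 = 1292769 ≡ 1407 (mod 1571)
10^32 = (10^16)^2 ≡ 1407^2 = 1979649 ≡ 189 (mod 1571)
10^34 = 10^32 · 10^2 ≡ 189 · 100 ≡ 48 (mod 1571).
So B = 48. Giulia then computes K = B^a mod q = 48^43 mod 1571.
48^1 ≡ 48 (mod 1571)
48^2 = (48^1)^2 ≡ 48^2 = 2304 ≡ 733 (mod 1571)
48^4 = (48^2)^2 ≡ 733^2 = 537289 ≡ 7 (mod 1571)
48^8 = (48^4)^2 ≡ 7^2 = 49 ≡ 49 (mod 1571)
48^16 = (48^8)^2 ≡ 49^2 = 2401 ≡ 830 (mod 1571)
48^32 = (48^16)^2 ≡ 830^2 = 688900 ≡ 802 (mod 1571)
48^43 = 48^32 · 48^8 · 48^2 · 48^1 ≡ 802 · 49 · 733 · 48 ≡ 167 (mod 1571).

167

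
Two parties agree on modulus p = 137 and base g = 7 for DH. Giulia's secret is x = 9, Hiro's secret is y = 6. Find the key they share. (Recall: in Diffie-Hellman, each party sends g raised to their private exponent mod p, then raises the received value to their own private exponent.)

87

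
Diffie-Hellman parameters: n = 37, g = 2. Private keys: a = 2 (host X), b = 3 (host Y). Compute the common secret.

Host Y sends B = g^b mod n = 2^3 mod 37.
2^1 ≡ 2 (mod 37)
2^2 = (2^1)^2 ≡ 2^2 = 4 ≡ 4 (mod 37)
2^3 = 2^2 · 2^1 ≡ 4 · 2 ≡ 8 (mod 37).
So B = 8. Host X then computes K = B^a mod n = 8^2 mod 37.
8^1 ≡ 8 (mod 37)
8^2 = (8^1)^2 ≡ 8^2 = 64 ≡ 27 (mod 37)

27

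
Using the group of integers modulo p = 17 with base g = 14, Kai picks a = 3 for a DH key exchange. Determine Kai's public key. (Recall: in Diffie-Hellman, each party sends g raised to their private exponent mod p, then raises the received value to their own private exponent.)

Public value = 14^3 mod 17.
14^1 ≡ 14 (mod 17)
14^2 = (14^1)^2 ≡ 14^2 = 196 ≡ 9 (mod 17)
14^3 = 14^2 · 14^1 ≡ 9 · 14 ≡ 7 (mod 17).

7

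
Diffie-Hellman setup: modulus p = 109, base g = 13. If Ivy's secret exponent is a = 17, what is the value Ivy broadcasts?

72

Public value = 13^17 (mod 109).
13^1 ≡ 13 (mod 109)
13^2 = (13^1)^2 ≡ 13^2 = 169 ≡ 60 (mod 109)
13^4 = (13^2)^2 ≡ 60^2 = 3600 ≡ 3 (mod 109)
13^8 = (13^4)^2 ≡ 3^2 = 9 ≡ 9 (mod 109)
13^16 = (13^8)^2 ≡ 9^2 = 81 ≡ 81 (mod 109)
13^17 = 13^16 · 13^1 ≡ 81 · 13 ≡ 72 (mod 109).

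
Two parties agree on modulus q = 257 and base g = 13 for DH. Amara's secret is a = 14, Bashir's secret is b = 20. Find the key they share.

Bashir sends B = g^b mod q = 13^20 mod 257.
13^1 ≡ 13 (mod 257)
13^2 = (13^1)^2 ≡ 13^2 = 169 ≡ 169 (mod 257)
13^4 = (13^2)^2 ≡ 169^2 = 28561 ≡ 34 (mod 257)
13^8 = (13^4)^2 ≡ 34^2 = 1156 ≡ 128 (mod 257)
13^16 = (13^8)^2 ≡ 128^2 = 16384 ≡ 193 (mod 257)
13^20 = 13^16 · 13^4 ≡ 193 · 34 ≡ 137 (mod 257).
So B = 137. Amara then computes K = B^a mod q = 137^14 mod 257.
137^1 ≡ 137 (mod 257)
137^2 = (137^1)^2 ≡ 137^2 = 18769 ≡ 8 (mod 257)
137^4 = (137^2)^2 ≡ 8^2 = 64 ≡ 64 (mod 257)
137^8 = (137^4)^2 ≡ 64^2 = 4096 ≡ 241 (mod 257)
137^14 = 137^8 · 137^4 · 137^2 ≡ 241 · 64 · 8 ≡ 32 (mod 257).

32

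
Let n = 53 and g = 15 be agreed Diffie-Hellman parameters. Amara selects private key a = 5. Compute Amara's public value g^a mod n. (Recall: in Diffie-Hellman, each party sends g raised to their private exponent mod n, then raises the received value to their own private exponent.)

Public value = 15^5 mod 53.
15^1 ≡ 15 (mod 53)
15^2 = (15^1)^2 ≡ 15^2 = 225 ≡ 13 (mod 53)
15^4 = (15^2)^2 ≡ 13^2 = 169 ≡ 10 (mod 53)
15^5 = 15^4 · 15^1 ≡ 10 · 15 ≡ 44 (mod 53).

44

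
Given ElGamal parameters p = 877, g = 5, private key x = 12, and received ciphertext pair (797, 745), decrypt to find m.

141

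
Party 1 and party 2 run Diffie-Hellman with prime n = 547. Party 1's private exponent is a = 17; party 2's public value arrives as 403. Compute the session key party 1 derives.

320

Shared key K = 403^17 mod 547.
403^1 ≡ 403 (mod 547)
403^2 = (403^1)^2 ≡ 403^2 = 162409 ≡ 497 (mod 547)
403^4 = (403^2)^2 ≡ 497^2 = 247009 ≡ 312 (mod 547)
403^8 = (403^4)^2 ≡ 312^2 = 97344 ≡ 525 (mod 547)
403^16 = (403^8)^2 ≡ 525^2 = 275625 ≡ 484 (mod 547)
403^17 = 403^16 · 403^1 ≡ 484 · 403 ≡ 320 (mod 547).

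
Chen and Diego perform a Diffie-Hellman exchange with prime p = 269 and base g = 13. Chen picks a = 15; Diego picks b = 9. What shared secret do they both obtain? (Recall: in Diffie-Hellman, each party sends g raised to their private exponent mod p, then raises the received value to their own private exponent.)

13

Diego sends B = g^b mod p = 13^9 mod 269.
13^1 ≡ 13 (mod 269)
13^2 = (13^1)^2 ≡ 13^2 = 169 ≡ 169 (mod 269)
13^4 = (13^2)^2 ≡ 169^2 = 28561 ≡ 47 (mod 269)
13^8 = (13^4)^2 ≡ 47^2 = 2209 ≡ 57 (mod 269)
13^9 = 13^8 · 13^1 ≡ 57 · 13 ≡ 203 (mod 269).
So B = 203. Chen then computes K = B^a mod p = 203^15 mod 269.
203^1 ≡ 203 (mod 269)
203^2 = (203^1)^2 ≡ 203^2 = 41209 ≡ 52 (mod 269)
203^4 = (203^2)^2 ≡ 52^2 = 2704 ≡ 14 (mod 269)
203^8 = (203^4)^2 ≡ 14^2 = 196 ≡ 196 (mod 269)
203^15 = 203^8 · 203^4 · 203^2 · 203^1 ≡ 196 · 14 · 52 · 203 ≡ 13 (mod 269).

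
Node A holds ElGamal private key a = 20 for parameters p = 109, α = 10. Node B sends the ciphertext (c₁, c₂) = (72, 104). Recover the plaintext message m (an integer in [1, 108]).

43

Shared mask s = c₁^a mod p = 72^20 mod 109.
72^1 ≡ 72 (mod 109)
72^2 = (72^1)^2 ≡ 72^2 = 5184 ≡ 61 (mod 109)
72^4 = (72^2)^2 ≡ 61^2 = 3721 ≡ 15 (mod 109)
72^8 = (72^4)^2 ≡ 15^2 = 225 ≡ 7 (mod 109)
72^16 = (72^8)^2 ≡ 7^2 = 49 ≡ 49 (mod 109)
72^20 = 72^16 · 72^4 ≡ 49 · 15 ≡ 81 (mod 109).
So s = 81; s⁻¹ ≡ 35 (mod 109).
m = c₂ · s⁻¹ mod 109 = 104 · 35 mod 109 = 43.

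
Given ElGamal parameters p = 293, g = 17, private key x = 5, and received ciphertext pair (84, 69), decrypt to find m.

137

Shared mask s = c₁^x mod p = 84^5 mod 293.
84^1 ≡ 84 (mod 293)
84^2 = (84^1)^2 ≡ 84^2 = 7056 ≡ 24 (mod 293)
84^4 = (84^2)^2 ≡ 24^2 = 576 ≡ 283 (mod 293)
84^5 = 84^4 · 84^1 ≡ 283 · 84 ≡ 39 (mod 293).
So s = 39; s⁻¹ ≡ 278 (mod 293).
m = c₂ · s⁻¹ mod 293 = 69 · 278 mod 293 = 137.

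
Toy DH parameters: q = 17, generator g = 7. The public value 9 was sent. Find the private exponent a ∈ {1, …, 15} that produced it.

Try successive powers of 7 modulo 17:
7^1 ≡ 7
7^2 ≡ 15
7^3 ≡ 3
7^4 ≡ 4
7^5 ≡ 11
7^6 ≡ 9
Found: a = 6.

6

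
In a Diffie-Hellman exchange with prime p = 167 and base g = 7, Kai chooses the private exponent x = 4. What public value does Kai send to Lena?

63

Public value = 7^4 (mod 167).
7^1 ≡ 7 (mod 167)
7^2 = (7^1)^2 ≡ 7^2 = 49 ≡ 49 (mod 167)
7^4 = (7^2)^2 ≡ 49^2 = 2401 ≡ 63 (mod 167)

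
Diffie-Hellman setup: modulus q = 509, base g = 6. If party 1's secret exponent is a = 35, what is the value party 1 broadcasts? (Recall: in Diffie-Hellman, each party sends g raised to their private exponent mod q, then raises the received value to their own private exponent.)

189

Public value = 6^35 (mod 509).
6^1 ≡ 6 (mod 509)
6^2 = (6^1)^2 ≡ 6^2 = 36 ≡ 36 (mod 509)
6^4 = (6^2)^2 ≡ 36^2 = 1296 ≡ 278 (mod 509)
6^8 = (6^4)^2 ≡ 278^2 = 77284 ≡ 425 (mod 509)
6^16 = (6^8)^2 ≡ 425^2 = 180625 ≡ 439 (mod 509)
6^32 = (6^16)^2 ≡ 439^2 = 192721 ≡ 319 (mod 509)
6^35 = 6^32 · 6^2 · 6^1 ≡ 319 · 36 · 6 ≡ 189 (mod 509).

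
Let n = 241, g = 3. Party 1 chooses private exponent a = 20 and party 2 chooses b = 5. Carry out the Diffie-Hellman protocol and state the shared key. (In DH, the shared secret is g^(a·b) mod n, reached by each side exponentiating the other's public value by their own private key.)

226

Party 2 sends B = g^b mod n = 3^5 mod 241.
3^1 ≡ 3 (mod 241)
3^2 = (3^1)^2 ≡ 3^2 = 9 ≡ 9 (mod 241)
3^4 = (3^2)^2 ≡ 9^2 = 81 ≡ 81 (mod 241)
3^5 = 3^4 · 3^1 ≡ 81 · 3 ≡ 2 (mod 241).
So B = 2. Party 1 then computes K = B^a mod n = 2^20 mod 241.
2^1 ≡ 2 (mod 241)
2^2 = (2^1)^2 ≡ 2^2 = 4 ≡ 4 (mod 241)
2^4 = (2^2)^2 ≡ 4^2 = 16 ≡ 16 (mod 241)
2^8 = (2^4)^2 ≡ 16^2 = 256 ≡ 15 (mod 241)
2^16 = (2^8)^2 ≡ 15^2 = 225 ≡ 225 (mod 241)
2^20 = 2^16 · 2^4 ≡ 225 · 16 ≡ 226 (mod 241).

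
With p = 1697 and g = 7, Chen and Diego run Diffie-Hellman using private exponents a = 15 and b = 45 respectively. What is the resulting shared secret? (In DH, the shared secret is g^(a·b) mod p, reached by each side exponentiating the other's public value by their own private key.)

Diego sends B = g^b mod p = 7^45 mod 1697.
7^1 ≡ 7 (mod 1697)
7^2 = (7^1)^2 ≡ 7^2 = 49 ≡ 49 (mod 1697)
7^4 = (7^2)^2 ≡ 49^2 = 2401 ≡ 704 (mod 1697)
7^8 = (7^4)^2 ≡ 704^2 = 495616 ≡ 92 (mod 1697)
7^16 = (7^8)^2 ≡ 92^2 = 8464 ≡ 1676 (mod 1697)
7^32 = (7^16)^2 ≡ 1676^2 = 2808976 ≡ 441 (mod 1697)
7^45 = 7^32 · 7^8 · 7^4 · 7^1 ≡ 441 · 92 · 704 · 7 ≡ 1670 (mod 1697).
So B = 1670. Chen then computes K = B^a mod p = 1670^15 mod 1697.
1670^1 ≡ 1670 (mod 1697)
1670^2 = (1670^1)^2 ≡ 1670^2 = 2788900 ≡ 729 (mod 1697)
1670^4 = (1670^2)^2 ≡ 729^2 = 531441 ≡ 280 (mod 1697)
1670^8 = (1670^4)^2 ≡ 280^2 = 78400 ≡ 338 (mod 1697)
1670^15 = 1670^8 · 1670^4 · 1670^2 · 1670^1 ≡ 338 · 280 · 729 · 1670 ≡ 1174 (mod 1697).

1174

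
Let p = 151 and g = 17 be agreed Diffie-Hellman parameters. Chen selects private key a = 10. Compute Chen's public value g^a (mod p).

Public value = 17^10 (mod 151).
17^1 ≡ 17 (mod 151)
17^2 = (17^1)^2 ≡ 17^2 = 289 ≡ 138 (mod 151)
17^4 = (17^2)^2 ≡ 138^2 = 19044 ≡ 18 (mod 151)
17^8 = (17^4)^2 ≡ 18^2 = 324 ≡ 22 (mod 151)
17^10 = 17^8 · 17^2 ≡ 22 · 138 ≡ 16 (mod 151).

16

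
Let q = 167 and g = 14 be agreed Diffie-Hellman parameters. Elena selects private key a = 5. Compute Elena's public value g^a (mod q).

84

Public value = 14^5 (mod 167).
14^1 ≡ 14 (mod 167)
14^2 = (14^1)^2 ≡ 14^2 = 196 ≡ 29 (mod 167)
14^4 = (14^2)^2 ≡ 29^2 = 841 ≡ 6 (mod 167)
14^5 = 14^4 · 14^1 ≡ 6 · 14 ≡ 84 (mod 167).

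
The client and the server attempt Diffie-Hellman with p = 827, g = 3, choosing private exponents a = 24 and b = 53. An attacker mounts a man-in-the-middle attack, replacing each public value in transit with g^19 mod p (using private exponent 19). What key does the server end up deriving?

83

The server receives an attacker's public value M = 3^19 mod 827 instead of the honest one.
3^1 ≡ 3 (mod 827)
3^2 = (3^1)^2 ≡ 3^2 = 9 ≡ 9 (mod 827)
3^4 = (3^2)^2 ≡ 9^2 = 81 ≡ 81 (mod 827)
3^8 = (3^4)^2 ≡ 81^2 = 6561 ≡ 772 (mod 827)
3^16 = (3^8)^2 ≡ 772^2 = 595984 ≡ 544 (mod 827)
3^19 = 3^16 · 3^2 · 3^1 ≡ 544 · 9 · 3 ≡ 629 (mod 827).
So M = 629. The server computes K = M^53 mod 827.
629^1 ≡ 629 (mod 827)
629^2 = (629^1)^2 ≡ 629^2 = 395641 ≡ 335 (mod 827)
629^4 = (629^2)^2 ≡ 335^2 = 112225 ≡ 580 (mod 827)
629^8 = (629^4)^2 ≡ 580^2 = 336400 ≡ 638 (mod 827)
629^16 = (629^8)^2 ≡ 638^2 = 407044 ≡ 160 (mod 827)
629^32 = (629^16)^2 ≡ 160^2 = 25600 ≡ 790 (mod 827)
629^53 = 629^32 · 629^16 · 629^4 · 629^1 ≡ 790 · 160 · 580 · 629 ≡ 83 (mod 827).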